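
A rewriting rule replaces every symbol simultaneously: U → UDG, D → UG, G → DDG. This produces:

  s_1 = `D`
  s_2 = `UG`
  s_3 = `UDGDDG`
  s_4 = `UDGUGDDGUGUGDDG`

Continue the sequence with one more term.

Applying the rule to each of the 15 symbols of UDGUGDDGUGUGDDG gives the pieces UDG UG DDG UDG DDG UG UG DDG UDG DDG UDG DDG UG UG DDG, which concatenate to the answer.

UDGUGDDGUDGDDGUGUGDDGUDGDDGUDGDDGUGUGDDG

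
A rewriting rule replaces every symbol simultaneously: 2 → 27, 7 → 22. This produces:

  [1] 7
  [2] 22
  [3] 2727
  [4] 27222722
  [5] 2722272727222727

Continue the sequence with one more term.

Rewriting the 16 symbols of 2722272727222727 one by one yields 27 22 27 27 27 22 27 22 27 22 27 27 27 22 27 22; concatenated:

27222727272227222722272727222722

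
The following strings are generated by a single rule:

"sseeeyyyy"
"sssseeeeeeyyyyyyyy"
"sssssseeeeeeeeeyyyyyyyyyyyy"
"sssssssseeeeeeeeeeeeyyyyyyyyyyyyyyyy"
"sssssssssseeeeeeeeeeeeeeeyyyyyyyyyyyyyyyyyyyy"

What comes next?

Each string has the form s^{2n} e^{3n} y^{4n} (n = 1, 2, …).
Setting n = 6 gives 12, 18, 24 characters in each block.

sssssssssssseeeeeeeeeeeeeeeeeeyyyyyyyyyyyyyyyyyyyyyyyy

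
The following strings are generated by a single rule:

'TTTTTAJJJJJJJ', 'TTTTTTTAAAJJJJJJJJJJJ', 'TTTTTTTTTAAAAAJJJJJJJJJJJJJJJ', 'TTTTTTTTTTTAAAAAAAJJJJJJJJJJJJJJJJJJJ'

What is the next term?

Term n consists of 2n+3 T's, followed by 2n-1 A's, followed by 4n+3 J's (n = 1, 2, …).
Setting n = 5 gives 13, 9, 23 characters in each block.

TTTTTTTTTTTTTAAAAAAAAAJJJJJJJJJJJJJJJJJJJJJJJ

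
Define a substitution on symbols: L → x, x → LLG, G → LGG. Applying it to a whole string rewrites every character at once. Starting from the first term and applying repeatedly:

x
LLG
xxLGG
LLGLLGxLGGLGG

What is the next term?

Replace each of the 13 characters of LLGLLGxLGGLGG in place — x x LGG x x LGG LLG x LGG LGG x LGG LGG — and concatenate.

xxLGGxxLGGLLGxLGGLGGxLGGLGG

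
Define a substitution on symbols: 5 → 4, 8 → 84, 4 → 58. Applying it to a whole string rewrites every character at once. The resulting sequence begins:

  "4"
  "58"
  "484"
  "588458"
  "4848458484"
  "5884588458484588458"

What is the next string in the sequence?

484845848484584845884584848458484

φ(5884588458484588458) expands symbol-by-symbol to 4 84 84 58 4 84 84 58 4 84 58 84 58 4 84 84 58 4 84; joining the 19 pieces gives the next term.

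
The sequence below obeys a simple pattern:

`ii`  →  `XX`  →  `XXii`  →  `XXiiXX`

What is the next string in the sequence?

From term 3 onward, concatenate the last term with the second-to-last: XX·ii = XXii, XXii·XX = XXiiXX, …
So term 5 is XXiiXX·XXii.

XXiiXXXXii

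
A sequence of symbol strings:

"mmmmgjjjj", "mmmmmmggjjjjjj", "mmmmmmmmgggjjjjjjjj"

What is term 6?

The n-th term is 2n m's then n-1 g's then 2n j's, where the shown terms are n = 2, 3, 4.
At n = 7 the blocks have lengths 14, 6, 14.

mmmmmmmmmmmmmmggggggjjjjjjjjjjjjjj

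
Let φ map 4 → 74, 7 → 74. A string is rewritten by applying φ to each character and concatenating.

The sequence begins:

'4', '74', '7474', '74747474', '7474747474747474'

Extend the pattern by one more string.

Applying the rule to each of the 16 symbols of 7474747474747474 gives the pieces 74 74 74 74 74 74 74 74 74 74 74 74 74 74 74 74, which concatenate to the answer.

74747474747474747474747474747474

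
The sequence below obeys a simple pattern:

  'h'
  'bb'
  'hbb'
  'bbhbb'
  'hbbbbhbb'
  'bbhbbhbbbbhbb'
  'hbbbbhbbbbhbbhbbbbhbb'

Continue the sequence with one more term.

bbhbbhbbbbhbbhbbbbhbbbbhbbhbbbbhbb

From term 3 onward, concatenate the second-to-last term with the last: h·bb = hbb, bb·hbb = bbhbb, …
Continuing: bbhbbhbbbbhbb · hbbbbhbbbbhbbhbbbbhbb gives term 8.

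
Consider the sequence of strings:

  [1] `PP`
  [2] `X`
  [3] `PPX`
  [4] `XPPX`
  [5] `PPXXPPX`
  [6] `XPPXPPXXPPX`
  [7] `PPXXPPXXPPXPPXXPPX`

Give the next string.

XPPXPPXXPPXPPXXPPXXPPXPPXXPPX

From term 3 onward, concatenate the second-to-last term with the last: PP·X = PPX, X·PPX = XPPX, …
The next term joins XPPXPPXXPPX and PPXXPPXXPPXPPXXPPX.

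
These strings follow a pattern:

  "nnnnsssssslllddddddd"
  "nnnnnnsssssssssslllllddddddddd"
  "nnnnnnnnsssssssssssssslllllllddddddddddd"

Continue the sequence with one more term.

nnnnnnnnnnsssssssssssssssssslllllllllddddddddddddd

Reading off run lengths: n runs 4, 6, 8; s runs 6, 10, 14; l runs 3, 5, 7; d runs 7, 9, 11 — each is linear in n, where the shown terms are n = 2, 3, 4.
At n = 5 the blocks have lengths 10, 18, 9, 13.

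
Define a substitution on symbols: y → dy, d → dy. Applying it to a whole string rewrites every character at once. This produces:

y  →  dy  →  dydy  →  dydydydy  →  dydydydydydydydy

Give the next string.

dydydydydydydydydydydydydydydydy

φ(dydydydydydydydy) expands symbol-by-symbol to dy dy dy dy dy dy dy dy dy dy dy dy dy dy dy dy; joining the 16 pieces gives the next term.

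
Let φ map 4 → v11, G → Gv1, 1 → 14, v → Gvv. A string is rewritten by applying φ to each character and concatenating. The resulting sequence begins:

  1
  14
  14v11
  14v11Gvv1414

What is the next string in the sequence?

14v11Gvv1414Gv1GvvGvv14v1114v11

Expanding 14v11Gvv1414: 1→14, 4→v11, v→Gvv, 1→14, 1→14, G→Gv1, v→Gvv, v→Gvv, 1→14, 4→v11, 1→14, 4→v11. Concatenated: 14 v11 Gvv 14 14 Gv1 Gvv Gvv 14 v11 14 v11.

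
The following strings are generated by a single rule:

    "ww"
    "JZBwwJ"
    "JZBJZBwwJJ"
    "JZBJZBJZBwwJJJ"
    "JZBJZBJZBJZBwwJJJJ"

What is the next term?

Every step adds JZB to the front and J to the end of the previous string.
One more step from JZBJZBJZBJZBwwJJJJ gives the answer.

JZBJZBJZBJZBJZBwwJJJJJ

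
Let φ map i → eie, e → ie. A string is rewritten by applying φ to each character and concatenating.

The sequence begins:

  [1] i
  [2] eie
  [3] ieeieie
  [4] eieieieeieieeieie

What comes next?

Replace each of the 17 characters of eieieieeieieeieie in place — ie eie ie eie ie eie ie ie eie ie eie ie ie eie ie eie ie — and concatenate.

ieeieieeieieeieieieeieieeieieieeieieeieie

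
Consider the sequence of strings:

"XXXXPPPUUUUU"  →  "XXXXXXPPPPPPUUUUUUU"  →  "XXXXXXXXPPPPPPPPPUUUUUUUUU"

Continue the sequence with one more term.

The n-th term is 2n+2 X's then 3n P's then 2n+3 U's (n = 1, 2, …).
Setting n = 4 gives 10, 12, 11 characters in each block.

XXXXXXXXXXPPPPPPPPPPPPUUUUUUUUUUU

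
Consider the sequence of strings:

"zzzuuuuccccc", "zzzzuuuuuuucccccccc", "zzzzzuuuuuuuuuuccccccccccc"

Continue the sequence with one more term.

zzzzzzuuuuuuuuuuuuucccccccccccccc

Term n consists of n+1 z's, followed by 3n-2 u's, followed by 3n-1 c's, where the shown terms are n = 2, 3, 4.
Setting n = 5 gives 6, 13, 14 characters in each block.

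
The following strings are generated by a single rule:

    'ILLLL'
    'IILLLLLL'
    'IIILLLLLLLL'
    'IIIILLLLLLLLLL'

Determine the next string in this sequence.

IIIIILLLLLLLLLLLL

Reading off run lengths: I runs 1, 2, 3, 4; L runs 4, 6, 8, 10 — each is linear in n, where the shown terms are n = 2, 3, 4, 5.
At n = 6 the blocks have lengths 5, 12.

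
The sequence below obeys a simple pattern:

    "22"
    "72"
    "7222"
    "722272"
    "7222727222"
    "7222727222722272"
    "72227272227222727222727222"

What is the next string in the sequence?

From term 3 onward, concatenate the last term with the second-to-last: 72·22 = 7222, 7222·72 = 722272, …
Continuing: 72227272227222727222727222 · 7222727222722272 gives term 8.

722272722272227272227272227222727222722272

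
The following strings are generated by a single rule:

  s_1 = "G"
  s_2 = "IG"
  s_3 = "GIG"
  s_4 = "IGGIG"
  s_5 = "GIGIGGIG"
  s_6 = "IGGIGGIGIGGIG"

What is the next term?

GIGIGGIGIGGIGGIGIGGIG

This is a Fibonacci-style word recurrence s(k) = s(k−2)·s(k−1): e.g. G·IG = GIG.
The next term joins GIGIGGIG and IGGIGGIGIGGIG.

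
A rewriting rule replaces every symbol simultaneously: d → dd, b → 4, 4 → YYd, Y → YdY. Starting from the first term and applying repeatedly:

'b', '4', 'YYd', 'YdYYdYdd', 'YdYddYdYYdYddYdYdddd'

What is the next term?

Rewriting the 20 symbols of YdYddYdYYdYddYdYdddd one by one yields YdY dd YdY dd dd YdY dd YdY YdY dd YdY dd dd YdY dd YdY dd dd dd dd; concatenated:

YdYddYdYddddYdYddYdYYdYddYdYddddYdYddYdYdddddddd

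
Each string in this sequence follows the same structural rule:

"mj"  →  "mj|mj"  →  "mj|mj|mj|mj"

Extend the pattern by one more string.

Every step duplicates the string with '|' between the halves.
Doubling mj|mj|mj|mj with '|' between the halves:

mj|mj|mj|mj|mj|mj|mj|mj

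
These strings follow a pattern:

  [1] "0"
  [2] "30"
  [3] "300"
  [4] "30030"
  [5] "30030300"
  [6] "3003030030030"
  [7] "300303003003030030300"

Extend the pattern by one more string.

This is a Fibonacci-style word recurrence s(k) = s(k−1)·s(k−2): e.g. 30·0 = 300.
The next term joins 300303003003030030300 and 3003030030030.

3003030030030300303003003030030030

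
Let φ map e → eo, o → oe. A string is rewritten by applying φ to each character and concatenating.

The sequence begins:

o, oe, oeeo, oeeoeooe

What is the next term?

oeeoeooeeooeoeeo

Expanding oeeoeooe: o→oe, e→eo, e→eo, o→oe, e→eo, o→oe, o→oe, e→eo. Concatenated: oe eo eo oe eo oe oe eo.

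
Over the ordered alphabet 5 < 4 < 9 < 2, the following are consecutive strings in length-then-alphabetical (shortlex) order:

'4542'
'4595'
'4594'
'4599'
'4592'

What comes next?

4525

The successor of 4592 increments the rightmost position that isn't already 2 and resets every position after it to 5.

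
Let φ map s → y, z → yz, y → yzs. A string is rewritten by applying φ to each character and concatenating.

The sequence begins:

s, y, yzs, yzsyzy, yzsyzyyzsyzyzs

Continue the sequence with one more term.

Applying the rule to each of the 14 symbols of yzsyzyyzsyzyzs gives the pieces yzs yz y yzs yz yzs yzs yz y yzs yz yzs yz y, which concatenate to the answer.

yzsyzyyzsyzyzsyzsyzyyzsyzyzsyzy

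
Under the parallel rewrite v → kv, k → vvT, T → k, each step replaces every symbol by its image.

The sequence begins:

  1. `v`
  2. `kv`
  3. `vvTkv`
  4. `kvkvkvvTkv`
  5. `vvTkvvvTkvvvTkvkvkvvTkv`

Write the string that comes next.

φ(vvTkvvvTkvvvTkvkvkvvTkv) expands symbol-by-symbol to kv kv k vvT kv kv kv k vvT kv kv kv k vvT kv vvT kv vvT kv kv k vvT kv; joining the 23 pieces gives the next term.

kvkvkvvTkvkvkvkvvTkvkvkvkvvTkvvvTkvvvTkvkvkvvTkv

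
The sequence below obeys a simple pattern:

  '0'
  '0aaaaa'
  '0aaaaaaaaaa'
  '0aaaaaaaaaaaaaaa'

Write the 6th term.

0aaaaaaaaaaaaaaaaaaaaaaaaa

Each term is the previous one with aaaaa appended.
From 0aaaaaaaaaaaaaaa, 2 further steps: 0aaaaaaaaaaaaaaa → 0aaaaaaaaaaaaaaaaaaaa → (answer).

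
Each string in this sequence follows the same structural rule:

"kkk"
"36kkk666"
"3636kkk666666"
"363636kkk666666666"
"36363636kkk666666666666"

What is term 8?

s(k+1) = 36·s(k)·666, so each term gains 36 as a prefix and 666 as a suffix.
From 36363636kkk666666666666, 3 further steps: 36363636kkk666666666666 → 3636363636kkk666666666666666 → 363636363636kkk666666666666666666 → (answer).

36363636363636kkk666666666666666666666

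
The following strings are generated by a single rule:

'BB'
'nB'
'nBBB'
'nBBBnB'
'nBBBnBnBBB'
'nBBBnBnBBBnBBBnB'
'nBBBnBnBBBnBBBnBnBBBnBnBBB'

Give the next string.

nBBBnBnBBBnBBBnBnBBBnBnBBBnBBBnBnBBBnBBBnB

Each term (from the third on) is the previous term followed by the one before it: term 3 = nB·BB = nBBB.
Continuing: nBBBnBnBBBnBBBnBnBBBnBnBBB · nBBBnBnBBBnBBBnB gives term 8.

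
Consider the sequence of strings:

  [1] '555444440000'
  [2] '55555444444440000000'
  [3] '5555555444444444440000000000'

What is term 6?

5555555555555444444444444444444440000000000000000000

The n-th term is 2n-1 5's then 3n-1 4's then 3n-2 0's, where the shown terms are n = 2, 3, 4.
Setting n = 7 gives 13, 20, 19 characters in each block.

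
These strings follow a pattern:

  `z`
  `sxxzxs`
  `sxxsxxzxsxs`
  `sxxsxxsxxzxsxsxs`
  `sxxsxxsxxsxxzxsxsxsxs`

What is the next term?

sxxsxxsxxsxxsxxzxsxsxsxsxs

s(k+1) = sxx·s(k)·xs, so each term gains sxx as a prefix and xs as a suffix.
One more step from sxxsxxsxxsxxzxsxsxsxs gives the answer.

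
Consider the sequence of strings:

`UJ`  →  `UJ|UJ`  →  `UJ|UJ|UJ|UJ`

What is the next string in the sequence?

s(k+1) = s(k)·|·s(k) — each term doubles the last with '|' between the halves.
One more doubling of UJ|UJ|UJ|UJ gives the answer.

UJ|UJ|UJ|UJ|UJ|UJ|UJ|UJ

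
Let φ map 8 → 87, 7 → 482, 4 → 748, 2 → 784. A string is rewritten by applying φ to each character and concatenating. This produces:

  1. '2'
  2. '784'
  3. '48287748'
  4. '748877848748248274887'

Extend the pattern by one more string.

Replace each of the 21 characters of 748877848748248274887 in place — 482 748 87 87 482 482 87 748 87 482 748 87 784 748 87 784 482 748 87 87 482 — and concatenate.

4827488787482482877488748274887784748877844827488787482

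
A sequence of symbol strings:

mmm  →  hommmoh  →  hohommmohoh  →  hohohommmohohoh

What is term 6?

hohohohohommmohohohohoh

Each term wraps the previous one in ho on the left and oh on the right.
From hohohommmohohoh, 2 further steps: hohohommmohohoh → hohohohommmohohohoh → (answer).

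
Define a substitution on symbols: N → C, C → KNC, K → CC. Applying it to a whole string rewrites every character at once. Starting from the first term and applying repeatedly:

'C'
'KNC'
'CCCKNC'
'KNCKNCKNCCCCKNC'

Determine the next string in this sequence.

CCCKNCCCCKNCCCCKNCKNCKNCKNCCCCKNC

Applying the rule to each of the 15 symbols of KNCKNCKNCCCCKNC gives the pieces CC C KNC CC C KNC CC C KNC KNC KNC KNC CC C KNC, which concatenate to the answer.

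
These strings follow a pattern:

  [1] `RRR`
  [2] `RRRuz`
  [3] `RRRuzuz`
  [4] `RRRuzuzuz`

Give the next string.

The strings grow by a fixed suffix uz each time.
Applying this once more to RRRuzuzuz:

RRRuzuzuzuz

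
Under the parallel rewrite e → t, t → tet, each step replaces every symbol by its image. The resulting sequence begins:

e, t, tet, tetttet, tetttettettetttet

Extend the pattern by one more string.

Replace each of the 17 characters of tetttettettetttet in place — tet t tet tet tet t tet tet t tet tet t tet tet tet t tet — and concatenate.

tetttettettetttettetttettetttettettetttet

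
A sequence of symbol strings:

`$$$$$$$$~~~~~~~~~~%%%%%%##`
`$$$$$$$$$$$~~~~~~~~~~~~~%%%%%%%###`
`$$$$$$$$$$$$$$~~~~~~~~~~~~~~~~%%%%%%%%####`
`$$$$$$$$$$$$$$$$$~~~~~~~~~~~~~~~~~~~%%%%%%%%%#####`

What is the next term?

$$$$$$$$$$$$$$$$$$$$~~~~~~~~~~~~~~~~~~~~~~%%%%%%%%%%######

The n-th term is 3n-1 $'s then 3n+1 ~'s then n+3 %'s then n-1 #'s, where the shown terms are n = 3, 4, 5, 6.
At n = 7 the blocks have lengths 20, 22, 10, 6.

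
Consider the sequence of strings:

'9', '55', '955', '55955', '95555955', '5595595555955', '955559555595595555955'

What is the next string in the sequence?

From term 3 onward, concatenate the second-to-last term with the last: 9·55 = 955, 55·955 = 55955, …
So term 8 is 5595595555955·955559555595595555955.

5595595555955955559555595595555955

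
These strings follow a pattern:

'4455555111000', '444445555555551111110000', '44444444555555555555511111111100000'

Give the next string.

Each string has the form 4^{3n-1} 5^{4n+1} 1^{3n} 0^{n+2} (n = 1, 2, …).
For the next term, n = 4, so the run lengths are 11, 17, 12, 6.

4444444444455555555555555555111111111111000000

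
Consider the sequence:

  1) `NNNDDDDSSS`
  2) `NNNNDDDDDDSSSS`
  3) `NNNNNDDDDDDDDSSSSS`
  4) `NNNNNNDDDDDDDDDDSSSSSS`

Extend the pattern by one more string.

Reading off run lengths: N runs 3, 4, 5, 6; D runs 4, 6, 8, 10; S runs 3, 4, 5, 6 — each is linear in n (n = 1, 2, …).
Setting n = 5 gives 7, 12, 7 characters in each block.

NNNNNNNDDDDDDDDDDDDSSSSSSS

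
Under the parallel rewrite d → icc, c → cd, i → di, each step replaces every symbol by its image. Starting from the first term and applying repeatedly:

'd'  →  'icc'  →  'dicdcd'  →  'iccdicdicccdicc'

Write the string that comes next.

Rewriting the 15 symbols of iccdicdicccdicc one by one yields di cd cd icc di cd icc di cd cd cd icc di cd cd; concatenated:

dicdcdiccdicdiccdicdcdcdiccdicdcd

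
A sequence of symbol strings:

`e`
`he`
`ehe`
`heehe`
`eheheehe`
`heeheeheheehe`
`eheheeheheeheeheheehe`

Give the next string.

heeheeheheeheeheheeheheeheeheheehe

This is a Fibonacci-style word recurrence s(k) = s(k−2)·s(k−1): e.g. e·he = ehe.
The next term joins heeheeheheehe and eheheeheheeheeheheehe.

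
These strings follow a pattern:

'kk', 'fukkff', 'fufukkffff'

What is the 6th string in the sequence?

fufufufufukkffffffffff

Each term wraps the previous one in fu on the left and ff on the right.
From fufukkffff, 3 further steps: fufukkffff → fufufukkffffff → fufufufukkffffffff → (answer).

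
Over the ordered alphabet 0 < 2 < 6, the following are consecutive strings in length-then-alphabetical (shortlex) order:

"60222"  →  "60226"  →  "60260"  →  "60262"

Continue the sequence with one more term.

60266

The successor of 60262 increments the rightmost position that isn't already 6 and resets every position after it to 0.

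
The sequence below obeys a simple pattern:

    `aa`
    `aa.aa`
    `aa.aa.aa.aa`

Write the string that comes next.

Every step duplicates the string with '.' between the halves.
So the next term is two copies of aa.aa.aa.aa with '.' between the halves.

aa.aa.aa.aa.aa.aa.aa.aa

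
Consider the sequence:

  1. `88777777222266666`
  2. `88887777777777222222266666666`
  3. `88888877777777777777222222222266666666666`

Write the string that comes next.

88888888777777777777777777222222222222266666666666666

Each string has the form 8^{2n} 7^{4n+2} 2^{3n+1} 6^{3n+2} (n = 1, 2, …).
At n = 4 the blocks have lengths 8, 18, 13, 14.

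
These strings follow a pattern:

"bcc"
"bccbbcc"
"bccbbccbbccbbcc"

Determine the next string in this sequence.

Every step duplicates the string with 'b' between the halves.
Doubling bccbbccbbccbbcc with 'b' between the halves:

bccbbccbbccbbccbbccbbccbbccbbcc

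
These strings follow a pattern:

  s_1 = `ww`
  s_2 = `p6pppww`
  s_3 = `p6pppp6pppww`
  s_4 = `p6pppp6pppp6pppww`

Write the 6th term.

p6pppp6pppp6pppp6pppp6pppww

The strings grow by a fixed prefix p6ppp each time.
From p6pppp6pppp6pppww, 2 further steps: p6pppp6pppp6pppww → p6pppp6pppp6pppp6pppww → (answer).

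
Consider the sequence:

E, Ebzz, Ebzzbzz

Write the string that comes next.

The strings grow by a fixed suffix bzz each time.
Applying this once more to Ebzzbzz:

Ebzzbzzbzz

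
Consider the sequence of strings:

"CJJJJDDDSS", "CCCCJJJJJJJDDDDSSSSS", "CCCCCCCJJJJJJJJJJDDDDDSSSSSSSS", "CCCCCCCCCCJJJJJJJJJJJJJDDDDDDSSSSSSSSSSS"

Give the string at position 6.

Term n consists of 3n-2 C's, followed by 3n+1 J's, followed by n+2 D's, followed by 3n-1 S's (n = 1, 2, …).
At n = 6 the blocks have lengths 16, 19, 8, 17.

CCCCCCCCCCCCCCCCJJJJJJJJJJJJJJJJJJJDDDDDDDDSSSSSSSSSSSSSSSSS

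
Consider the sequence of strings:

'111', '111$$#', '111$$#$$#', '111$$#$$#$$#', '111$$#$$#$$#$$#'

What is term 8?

The strings grow by a fixed suffix $$# each time.
From 111$$#$$#$$#$$#, 3 further steps: 111$$#$$#$$#$$# → 111$$#$$#$$#$$#$$# → 111$$#$$#$$#$$#$$#$$# → (answer).

111$$#$$#$$#$$#$$#$$#$$#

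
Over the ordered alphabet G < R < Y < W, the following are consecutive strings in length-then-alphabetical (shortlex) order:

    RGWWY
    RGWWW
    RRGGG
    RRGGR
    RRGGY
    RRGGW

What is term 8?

Advancing 2 positions from RRGGW through RRGGW → RRGRG reaches term 8.

RRGRR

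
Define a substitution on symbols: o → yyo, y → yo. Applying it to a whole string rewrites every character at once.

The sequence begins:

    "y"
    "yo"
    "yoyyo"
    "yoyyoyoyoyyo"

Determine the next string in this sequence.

Expanding yoyyoyoyoyyo: y→yo, o→yyo, y→yo, y→yo, o→yyo, y→yo, o→yyo, y→yo, o→yyo, y→yo, y→yo, o→yyo. Concatenated: yo yyo yo yo yyo yo yyo yo yyo yo yo yyo.

yoyyoyoyoyyoyoyyoyoyyoyoyoyyo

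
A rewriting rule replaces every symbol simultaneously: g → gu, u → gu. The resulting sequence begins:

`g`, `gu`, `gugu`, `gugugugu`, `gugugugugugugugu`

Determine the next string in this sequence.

gugugugugugugugugugugugugugugugu

φ(gugugugugugugugu) expands symbol-by-symbol to gu gu gu gu gu gu gu gu gu gu gu gu gu gu gu gu; joining the 16 pieces gives the next term.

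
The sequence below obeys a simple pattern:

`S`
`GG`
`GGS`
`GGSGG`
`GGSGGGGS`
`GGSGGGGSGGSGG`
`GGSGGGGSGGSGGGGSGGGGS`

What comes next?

GGSGGGGSGGSGGGGSGGGGSGGSGGGGSGGSGG

From term 3 onward, concatenate the last term with the second-to-last: GG·S = GGS, GGS·GG = GGSGG, …
The next term joins GGSGGGGSGGSGGGGSGGGGS and GGSGGGGSGGSGG.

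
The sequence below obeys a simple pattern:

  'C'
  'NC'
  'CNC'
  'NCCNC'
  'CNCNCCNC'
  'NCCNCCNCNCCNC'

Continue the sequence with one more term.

CNCNCCNCNCCNCCNCNCCNC

Each term (from the third on) is the two preceding terms concatenated in order: term 3 = C·NC = CNC.
The next term joins CNCNCCNC and NCCNCCNCNCCNC.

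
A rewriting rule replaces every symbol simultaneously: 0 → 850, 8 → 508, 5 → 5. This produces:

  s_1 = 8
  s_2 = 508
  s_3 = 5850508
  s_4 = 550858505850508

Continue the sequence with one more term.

Replace each of the 15 characters of 550858505850508 in place — 5 5 850 508 5 508 5 850 5 508 5 850 5 850 508 — and concatenate.

5585050855085850550858505850508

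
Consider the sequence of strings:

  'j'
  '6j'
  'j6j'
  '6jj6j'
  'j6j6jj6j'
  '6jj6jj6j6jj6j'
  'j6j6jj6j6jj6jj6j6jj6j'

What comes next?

This is a Fibonacci-style word recurrence s(k) = s(k−2)·s(k−1): e.g. j·6j = j6j.
So term 8 is 6jj6jj6j6jj6j·j6j6jj6j6jj6jj6j6jj6j.

6jj6jj6j6jj6jj6j6jj6j6jj6jj6j6jj6j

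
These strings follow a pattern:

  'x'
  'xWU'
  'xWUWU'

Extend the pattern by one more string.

The strings grow by a fixed suffix WU each time.
Applying this once more to xWUWU:

xWUWUWU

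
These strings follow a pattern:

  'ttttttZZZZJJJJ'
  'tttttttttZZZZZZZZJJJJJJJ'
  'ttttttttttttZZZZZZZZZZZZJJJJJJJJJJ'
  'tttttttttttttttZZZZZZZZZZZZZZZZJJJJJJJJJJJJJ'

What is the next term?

Reading off run lengths: t runs 6, 9, 12, 15; Z runs 4, 8, 12, 16; J runs 4, 7, 10, 13 — each is linear in n (n = 1, 2, …).
Setting n = 5 gives 18, 20, 16 characters in each block.

ttttttttttttttttttZZZZZZZZZZZZZZZZZZZZJJJJJJJJJJJJJJJJ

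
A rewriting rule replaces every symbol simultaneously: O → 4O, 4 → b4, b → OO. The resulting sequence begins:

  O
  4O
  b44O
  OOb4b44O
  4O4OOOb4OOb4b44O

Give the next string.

Replace each of the 16 characters of 4O4OOOb4OOb4b44O in place — b4 4O b4 4O 4O 4O OO b4 4O 4O OO b4 OO b4 b4 4O — and concatenate.

b44Ob44O4O4OOOb44O4OOOb4OOb4b44O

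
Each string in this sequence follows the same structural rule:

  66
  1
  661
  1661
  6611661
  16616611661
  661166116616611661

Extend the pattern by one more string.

Each term (from the third on) is the two preceding terms concatenated in order: term 3 = 66·1 = 661.
Continuing: 16616611661 · 661166116616611661 gives term 8.

16616611661661166116616611661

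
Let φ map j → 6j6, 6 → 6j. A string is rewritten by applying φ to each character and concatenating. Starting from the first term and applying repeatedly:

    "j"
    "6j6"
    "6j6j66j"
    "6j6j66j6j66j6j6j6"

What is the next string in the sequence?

Rewriting the 17 symbols of 6j6j66j6j66j6j6j6 one by one yields 6j 6j6 6j 6j6 6j 6j 6j6 6j 6j6 6j 6j 6j6 6j 6j6 6j 6j6 6j; concatenated:

6j6j66j6j66j6j6j66j6j66j6j6j66j6j66j6j66j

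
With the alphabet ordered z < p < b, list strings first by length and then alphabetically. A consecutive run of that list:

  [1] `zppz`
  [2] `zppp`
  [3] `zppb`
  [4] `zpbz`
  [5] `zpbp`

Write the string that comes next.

The successor of zpbp increments the rightmost position that isn't already b and resets every position after it to z.

zpbb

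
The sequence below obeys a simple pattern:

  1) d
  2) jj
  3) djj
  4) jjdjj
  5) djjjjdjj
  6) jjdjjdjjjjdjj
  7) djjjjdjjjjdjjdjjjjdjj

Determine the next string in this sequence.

Each term (from the third on) is the two preceding terms concatenated in order: term 3 = d·jj = djj.
Continuing: jjdjjdjjjjdjj · djjjjdjjjjdjjdjjjjdjj gives term 8.

jjdjjdjjjjdjjdjjjjdjjjjdjjdjjjjdjj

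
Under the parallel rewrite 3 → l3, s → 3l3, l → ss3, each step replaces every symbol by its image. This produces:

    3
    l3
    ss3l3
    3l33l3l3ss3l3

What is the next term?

l3ss3l3l3ss3l3ss3l33l33l3l3ss3l3

Applying the rule to each of the 13 symbols of 3l33l3l3ss3l3 gives the pieces l3 ss3 l3 l3 ss3 l3 ss3 l3 3l3 3l3 l3 ss3 l3, which concatenate to the answer.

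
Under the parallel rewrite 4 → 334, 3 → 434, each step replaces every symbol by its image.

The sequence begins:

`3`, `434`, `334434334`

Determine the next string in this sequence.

Rewriting each symbol of 334434334: 3→434, 3→434, 4→334, 4→334, 3→434, 4→334, 3→434, 3→434, 4→334, which concatenates to 434 434 334 334 434 334 434 434 334.

434434334334434334434434334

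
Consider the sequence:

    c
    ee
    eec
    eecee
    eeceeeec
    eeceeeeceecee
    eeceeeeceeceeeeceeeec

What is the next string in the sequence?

eeceeeeceeceeeeceeeeceeceeeeceecee

This is a Fibonacci-style word recurrence s(k) = s(k−1)·s(k−2): e.g. ee·c = eec.
So term 8 is eeceeeeceeceeeeceeeec·eeceeeeceecee.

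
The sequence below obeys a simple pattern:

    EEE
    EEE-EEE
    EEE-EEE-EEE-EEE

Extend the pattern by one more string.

s(k+1) = s(k)·-·s(k) — each term doubles the last with '-' between the halves.
Doubling EEE-EEE-EEE-EEE with '-' between the halves:

EEE-EEE-EEE-EEE-EEE-EEE-EEE-EEE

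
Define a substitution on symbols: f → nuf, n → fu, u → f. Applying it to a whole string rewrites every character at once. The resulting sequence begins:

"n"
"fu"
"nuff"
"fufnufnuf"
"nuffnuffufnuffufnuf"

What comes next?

Applying the rule to each of the 19 symbols of nuffnuffufnuffufnuf gives the pieces fu f nuf nuf fu f nuf nuf f nuf fu f nuf nuf f nuf fu f nuf, which concatenate to the answer.

fufnufnuffufnufnuffnuffufnufnuffnuffufnuf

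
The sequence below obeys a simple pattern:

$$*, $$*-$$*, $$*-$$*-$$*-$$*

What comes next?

Every step duplicates the string with '-' between the halves.
So the next term is two copies of $$*-$$*-$$*-$$* with '-' between the halves.

$$*-$$*-$$*-$$*-$$*-$$*-$$*-$$*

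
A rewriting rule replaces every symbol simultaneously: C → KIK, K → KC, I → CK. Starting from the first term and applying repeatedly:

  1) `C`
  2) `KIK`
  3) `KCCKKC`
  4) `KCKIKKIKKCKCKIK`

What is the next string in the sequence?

Replace each of the 15 characters of KCKIKKIKKCKCKIK in place — KC KIK KC CK KC KC CK KC KC KIK KC KIK KC CK KC — and concatenate.

KCKIKKCCKKCKCCKKCKCKIKKCKIKKCCKKC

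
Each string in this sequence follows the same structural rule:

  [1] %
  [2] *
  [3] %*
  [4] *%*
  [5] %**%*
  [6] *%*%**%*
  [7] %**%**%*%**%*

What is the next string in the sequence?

*%*%**%*%**%**%*%**%*

This is a Fibonacci-style word recurrence s(k) = s(k−2)·s(k−1): e.g. %·* = %*.
Continuing: *%*%**%* · %**%**%*%**%* gives term 8.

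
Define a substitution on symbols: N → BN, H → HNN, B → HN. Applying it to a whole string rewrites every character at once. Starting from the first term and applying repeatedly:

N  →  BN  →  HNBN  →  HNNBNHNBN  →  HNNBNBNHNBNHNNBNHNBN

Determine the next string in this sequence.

HNNBNBNHNBNHNBNHNNBNHNBNHNNBNBNHNBNHNNBNHNBN

Replace each of the 20 characters of HNNBNBNHNBNHNNBNHNBN in place — HNN BN BN HN BN HN BN HNN BN HN BN HNN BN BN HN BN HNN BN HN BN — and concatenate.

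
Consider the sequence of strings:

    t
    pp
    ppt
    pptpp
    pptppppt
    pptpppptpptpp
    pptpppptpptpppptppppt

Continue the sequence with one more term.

pptpppptpptpppptpppptpptpppptpptpp

This is a Fibonacci-style word recurrence s(k) = s(k−1)·s(k−2): e.g. pp·t = ppt.
So term 8 is pptpppptpptpppptppppt·pptpppptpptpp.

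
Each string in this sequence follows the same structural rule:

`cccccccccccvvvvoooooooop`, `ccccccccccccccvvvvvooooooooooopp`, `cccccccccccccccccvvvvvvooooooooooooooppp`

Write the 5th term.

Reading off run lengths: c runs 11, 14, 17; v runs 4, 5, 6; o runs 8, 11, 14; p runs 1, 2, 3 — each is linear in n, where the shown terms are n = 3, 4, 5.
For term 5, n = 7, so the run lengths are 23, 8, 20, 5.

cccccccccccccccccccccccvvvvvvvvooooooooooooooooooooppppp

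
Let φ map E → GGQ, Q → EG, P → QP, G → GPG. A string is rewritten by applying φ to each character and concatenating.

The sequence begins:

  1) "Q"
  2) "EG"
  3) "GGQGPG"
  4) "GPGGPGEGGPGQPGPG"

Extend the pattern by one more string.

GPGQPGPGGPGQPGPGGGQGPGGPGQPGPGEGQPGPGQPGPG

Replace each of the 16 characters of GPGGPGEGGPGQPGPG in place — GPG QP GPG GPG QP GPG GGQ GPG GPG QP GPG EG QP GPG QP GPG — and concatenate.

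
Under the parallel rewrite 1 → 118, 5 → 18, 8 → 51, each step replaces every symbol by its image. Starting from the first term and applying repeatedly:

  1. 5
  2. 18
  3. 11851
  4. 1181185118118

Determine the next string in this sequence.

1181185111811851181181185111811851

φ(1181185118118) expands symbol-by-symbol to 118 118 51 118 118 51 18 118 118 51 118 118 51; joining the 13 pieces gives the next term.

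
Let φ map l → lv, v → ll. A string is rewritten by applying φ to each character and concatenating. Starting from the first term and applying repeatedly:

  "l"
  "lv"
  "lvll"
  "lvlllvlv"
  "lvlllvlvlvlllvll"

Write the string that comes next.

lvlllvlvlvlllvlllvlllvlvlvlllvlv

φ(lvlllvlvlvlllvll) expands symbol-by-symbol to lv ll lv lv lv ll lv ll lv ll lv lv lv ll lv lv; joining the 16 pieces gives the next term.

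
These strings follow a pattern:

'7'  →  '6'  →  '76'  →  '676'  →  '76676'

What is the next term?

67676676

This is a Fibonacci-style word recurrence s(k) = s(k−2)·s(k−1): e.g. 7·6 = 76.
The next term joins 676 and 76676.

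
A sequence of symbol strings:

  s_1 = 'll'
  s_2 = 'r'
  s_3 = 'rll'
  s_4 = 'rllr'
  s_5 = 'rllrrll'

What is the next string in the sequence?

This is a Fibonacci-style word recurrence s(k) = s(k−1)·s(k−2): e.g. r·ll = rll.
So term 6 is rllrrll·rllr.

rllrrllrllr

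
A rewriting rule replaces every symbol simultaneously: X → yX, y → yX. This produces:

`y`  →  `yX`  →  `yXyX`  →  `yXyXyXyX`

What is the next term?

yXyXyXyXyXyXyXyX

Rewriting each symbol of yXyXyXyX: y→yX, X→yX, y→yX, X→yX, y→yX, X→yX, y→yX, X→yX, which concatenates to yX yX yX yX yX yX yX yX.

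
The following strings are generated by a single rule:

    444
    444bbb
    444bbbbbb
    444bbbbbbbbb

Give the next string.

The strings grow by a fixed suffix bbb each time.
One more step from 444bbbbbbbbb gives the answer.

444bbbbbbbbbbbb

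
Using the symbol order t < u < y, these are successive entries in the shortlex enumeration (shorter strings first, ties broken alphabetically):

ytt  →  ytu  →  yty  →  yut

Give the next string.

Treat yut as a base-3 numeral over the given alphabet and add one, carrying through any trailing y's.

yuu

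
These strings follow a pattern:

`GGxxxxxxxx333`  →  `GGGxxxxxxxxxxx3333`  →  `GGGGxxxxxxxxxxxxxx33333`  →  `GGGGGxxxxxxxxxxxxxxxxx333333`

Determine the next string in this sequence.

The n-th term is n G's then 3n+2 x's then n+1 3's, where the shown terms are n = 2, 3, 4, 5.
Setting n = 6 gives 6, 20, 7 characters in each block.

GGGGGGxxxxxxxxxxxxxxxxxxxx3333333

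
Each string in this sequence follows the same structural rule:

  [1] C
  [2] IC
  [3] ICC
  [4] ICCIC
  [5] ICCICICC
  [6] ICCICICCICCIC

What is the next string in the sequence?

ICCICICCICCICICCICICC

This is a Fibonacci-style word recurrence s(k) = s(k−1)·s(k−2): e.g. IC·C = ICC.
The next term joins ICCICICCICCIC and ICCICICC.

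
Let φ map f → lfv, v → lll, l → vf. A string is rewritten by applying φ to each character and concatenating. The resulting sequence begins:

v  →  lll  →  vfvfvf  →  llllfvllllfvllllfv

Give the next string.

vfvfvfvflfvlllvfvfvfvflfvlllvfvfvfvflfvlll

Replace each of the 18 characters of llllfvllllfvllllfv in place — vf vf vf vf lfv lll vf vf vf vf lfv lll vf vf vf vf lfv lll — and concatenate.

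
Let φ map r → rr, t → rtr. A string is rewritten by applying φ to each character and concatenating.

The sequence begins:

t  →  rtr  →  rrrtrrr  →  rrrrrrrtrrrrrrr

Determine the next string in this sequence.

Rewriting the 15 symbols of rrrrrrrtrrrrrrr one by one yields rr rr rr rr rr rr rr rtr rr rr rr rr rr rr rr; concatenated:

rrrrrrrrrrrrrrrtrrrrrrrrrrrrrrr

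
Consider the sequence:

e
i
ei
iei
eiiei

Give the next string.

ieieiiei

This is a Fibonacci-style word recurrence s(k) = s(k−2)·s(k−1): e.g. e·i = ei.
The next term joins iei and eiiei.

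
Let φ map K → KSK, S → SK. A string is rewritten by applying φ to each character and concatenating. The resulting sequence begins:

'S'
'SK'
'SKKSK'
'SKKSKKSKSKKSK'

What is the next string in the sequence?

φ(SKKSKKSKSKKSK) expands symbol-by-symbol to SK KSK KSK SK KSK KSK SK KSK SK KSK KSK SK KSK; joining the 13 pieces gives the next term.

SKKSKKSKSKKSKKSKSKKSKSKKSKKSKSKKSK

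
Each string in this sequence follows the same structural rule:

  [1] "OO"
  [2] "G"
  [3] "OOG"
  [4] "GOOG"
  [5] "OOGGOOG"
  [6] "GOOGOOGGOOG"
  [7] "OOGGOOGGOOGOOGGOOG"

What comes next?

GOOGOOGGOOGOOGGOOGGOOGOOGGOOG

Each term (from the third on) is the two preceding terms concatenated in order: term 3 = OO·G = OOG.
So term 8 is GOOGOOGGOOG·OOGGOOGGOOGOOGGOOG.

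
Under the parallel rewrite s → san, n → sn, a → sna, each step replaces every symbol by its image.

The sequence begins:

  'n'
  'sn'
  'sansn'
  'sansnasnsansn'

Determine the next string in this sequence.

Replace each of the 13 characters of sansnasnsansn in place — san sna sn san sn sna san sn san sna sn san sn — and concatenate.

sansnasnsansnsnasansnsansnasnsansn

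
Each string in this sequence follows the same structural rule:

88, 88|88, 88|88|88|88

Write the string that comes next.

Each string is two copies of the previous one joined by '|'.
So the next term is two copies of 88|88|88|88 with '|' between the halves.

88|88|88|88|88|88|88|88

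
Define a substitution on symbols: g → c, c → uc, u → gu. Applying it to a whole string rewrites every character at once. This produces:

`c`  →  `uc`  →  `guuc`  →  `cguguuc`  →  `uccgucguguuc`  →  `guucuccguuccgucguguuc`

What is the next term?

cguguucguucuccguguucuccguuccgucguguuc

Replace each of the 21 characters of guucuccguuccgucguguuc in place — c gu gu uc gu uc uc c gu gu uc uc c gu uc c gu c gu gu uc — and concatenate.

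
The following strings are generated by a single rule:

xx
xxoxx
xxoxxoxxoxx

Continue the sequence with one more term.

xxoxxoxxoxxoxxoxxoxxoxx

s(k+1) = s(k)·o·s(k) — each term doubles the last with 'o' between the halves.
One more doubling of xxoxxoxxoxx gives the answer.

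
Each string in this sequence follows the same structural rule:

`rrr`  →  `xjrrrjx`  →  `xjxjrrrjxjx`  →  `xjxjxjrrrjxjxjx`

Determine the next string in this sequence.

Each term wraps the previous one in xj on the left and jx on the right.
Applying this once more to xjxjxjrrrjxjxjx:

xjxjxjxjrrrjxjxjxjx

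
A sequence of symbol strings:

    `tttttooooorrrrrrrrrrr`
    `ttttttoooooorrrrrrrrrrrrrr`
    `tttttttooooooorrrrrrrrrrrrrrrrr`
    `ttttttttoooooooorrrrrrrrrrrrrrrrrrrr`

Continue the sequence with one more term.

tttttttttooooooooorrrrrrrrrrrrrrrrrrrrrrr

Term n consists of n+2 t's, followed by n+2 o's, followed by 3n+2 r's, where the shown terms are n = 3, 4, 5, 6.
At n = 7 the blocks have lengths 9, 9, 23.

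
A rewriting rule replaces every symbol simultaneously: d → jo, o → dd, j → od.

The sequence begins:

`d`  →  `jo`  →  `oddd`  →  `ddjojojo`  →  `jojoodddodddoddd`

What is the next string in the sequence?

odddodddddjojojoddjojojoddjojojo

Applying the rule to each of the 16 symbols of jojoodddodddoddd gives the pieces od dd od dd dd jo jo jo dd jo jo jo dd jo jo jo, which concatenate to the answer.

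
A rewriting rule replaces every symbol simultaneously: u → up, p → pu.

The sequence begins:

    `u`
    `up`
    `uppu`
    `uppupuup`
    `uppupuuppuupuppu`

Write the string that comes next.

Rewriting the 16 symbols of uppupuuppuupuppu one by one yields up pu pu up pu up up pu pu up up pu up pu pu up; concatenated:

uppupuuppuupuppupuupuppuuppupuup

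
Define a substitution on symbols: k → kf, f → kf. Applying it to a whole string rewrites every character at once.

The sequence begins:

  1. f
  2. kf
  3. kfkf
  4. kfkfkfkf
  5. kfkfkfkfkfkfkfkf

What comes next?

Rewriting the 16 symbols of kfkfkfkfkfkfkfkf one by one yields kf kf kf kf kf kf kf kf kf kf kf kf kf kf kf kf; concatenated:

kfkfkfkfkfkfkfkfkfkfkfkfkfkfkfkf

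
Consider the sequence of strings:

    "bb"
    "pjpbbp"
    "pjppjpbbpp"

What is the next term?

pjppjppjpbbppp

Each term wraps the previous one in pjp on the left and p on the right.
One more step from pjppjpbbpp gives the answer.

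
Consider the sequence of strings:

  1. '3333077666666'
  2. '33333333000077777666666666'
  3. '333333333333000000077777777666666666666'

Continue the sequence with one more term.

The n-th term is 4n 3's then 3n-2 0's then 3n-1 7's then 3n+3 6's (n = 1, 2, …).
At n = 4 the blocks have lengths 16, 10, 11, 15.

3333333333333333000000000077777777777666666666666666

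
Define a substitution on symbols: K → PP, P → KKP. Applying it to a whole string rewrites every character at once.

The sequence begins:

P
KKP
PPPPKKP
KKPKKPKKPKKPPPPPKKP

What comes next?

PPPPKKPPPPPKKPPPPPKKPPPPPKKPKKPKKPKKPKKPPPPPKKP

φ(KKPKKPKKPKKPPPPPKKP) expands symbol-by-symbol to PP PP KKP PP PP KKP PP PP KKP PP PP KKP KKP KKP KKP KKP PP PP KKP; joining the 19 pieces gives the next term.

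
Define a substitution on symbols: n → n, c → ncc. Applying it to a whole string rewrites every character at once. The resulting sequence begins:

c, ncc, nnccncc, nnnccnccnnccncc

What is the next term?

φ(nnnccnccnnccncc) expands symbol-by-symbol to n n n ncc ncc n ncc ncc n n ncc ncc n ncc ncc; joining the 15 pieces gives the next term.

nnnnccnccnnccnccnnnccnccnnccncc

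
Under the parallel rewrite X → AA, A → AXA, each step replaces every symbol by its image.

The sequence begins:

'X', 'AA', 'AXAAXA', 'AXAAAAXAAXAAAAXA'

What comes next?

AXAAAAXAAXAAXAAXAAAAXAAXAAAAXAAXAAXAAXAAAAXA

Applying the rule to each of the 16 symbols of AXAAAAXAAXAAAAXA gives the pieces AXA AA AXA AXA AXA AXA AA AXA AXA AA AXA AXA AXA AXA AA AXA, which concatenate to the answer.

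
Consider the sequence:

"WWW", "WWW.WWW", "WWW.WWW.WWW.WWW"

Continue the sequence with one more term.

Every step duplicates the string with '.' between the halves.
Doubling WWW.WWW.WWW.WWW with '.' between the halves:

WWW.WWW.WWW.WWW.WWW.WWW.WWW.WWW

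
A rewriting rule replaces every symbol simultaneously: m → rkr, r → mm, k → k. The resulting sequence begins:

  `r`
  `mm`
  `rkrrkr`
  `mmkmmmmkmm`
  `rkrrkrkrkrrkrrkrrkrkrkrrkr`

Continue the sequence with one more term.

Rewriting the 26 symbols of rkrrkrkrkrrkrrkrrkrkrkrrkr one by one yields mm k mm mm k mm k mm k mm mm k mm mm k mm mm k mm k mm k mm mm k mm; concatenated:

mmkmmmmkmmkmmkmmmmkmmmmkmmmmkmmkmmkmmmmkmm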